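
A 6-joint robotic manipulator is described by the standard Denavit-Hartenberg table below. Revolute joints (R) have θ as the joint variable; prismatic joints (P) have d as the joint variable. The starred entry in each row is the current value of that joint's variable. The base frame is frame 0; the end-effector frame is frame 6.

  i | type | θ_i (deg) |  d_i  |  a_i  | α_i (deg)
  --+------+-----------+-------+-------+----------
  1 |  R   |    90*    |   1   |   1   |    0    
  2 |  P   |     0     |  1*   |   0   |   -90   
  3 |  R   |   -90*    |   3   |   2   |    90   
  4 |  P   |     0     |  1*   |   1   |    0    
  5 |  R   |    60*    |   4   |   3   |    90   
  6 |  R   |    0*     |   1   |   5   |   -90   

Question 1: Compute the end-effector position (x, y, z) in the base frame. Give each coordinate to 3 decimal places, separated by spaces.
-9.428 -4.000 9.866

after link 1: o_1 = (0.0000, 1.0000, 1.0000)
after link 2: o_2 = (0.0000, 1.0000, 2.0000)
after link 3: o_3 = (-3.0000, 1.0000, 4.0000)
after link 4: o_4 = (-3.0000, 0.0000, 5.0000)
after link 5: o_5 = (-5.5981, -4.0000, 6.5000)
after link 6: o_6 = (-9.4282, -4.0000, 9.8660)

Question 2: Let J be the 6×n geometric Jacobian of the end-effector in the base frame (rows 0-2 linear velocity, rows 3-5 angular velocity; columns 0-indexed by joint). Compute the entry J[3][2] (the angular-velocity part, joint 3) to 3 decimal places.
-1.000

axis z_2 = (-1.0000,0.0000,0.0000); lever o_n−o_2 = (-9.4282,-5.0000,7.8660)
cross product → J_v[:, 2] = (0.0000,7.8660,5.0000)
J_ω[:, 2] = z_2
entry J[3][2] = -1.0000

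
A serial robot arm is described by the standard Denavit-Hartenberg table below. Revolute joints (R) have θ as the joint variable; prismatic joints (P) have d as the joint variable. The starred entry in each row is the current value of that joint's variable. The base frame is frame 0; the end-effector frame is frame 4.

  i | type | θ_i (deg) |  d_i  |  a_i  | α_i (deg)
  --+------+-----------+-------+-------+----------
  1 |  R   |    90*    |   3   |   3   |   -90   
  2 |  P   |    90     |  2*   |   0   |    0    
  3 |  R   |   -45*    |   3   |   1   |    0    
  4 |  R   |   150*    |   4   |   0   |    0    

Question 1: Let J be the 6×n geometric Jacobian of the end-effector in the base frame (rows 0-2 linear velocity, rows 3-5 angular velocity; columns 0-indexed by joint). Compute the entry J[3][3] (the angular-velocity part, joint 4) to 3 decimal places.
-1.000

axis z_3 = (-1.0000,0.0000,0.0000); lever o_n−o_3 = (-4.0000,0.0000,0.0000)
cross product → J_v[:, 3] = (0.0000,0.0000,-0.0000)
J_ω[:, 3] = z_3
entry J[3][3] = -1.0000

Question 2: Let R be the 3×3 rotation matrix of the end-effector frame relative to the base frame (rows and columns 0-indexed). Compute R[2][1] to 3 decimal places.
0.966

End-effector y-axis (col 1 of R) = (0.0000,0.2588,0.9659)
R[2][1] = 0.9659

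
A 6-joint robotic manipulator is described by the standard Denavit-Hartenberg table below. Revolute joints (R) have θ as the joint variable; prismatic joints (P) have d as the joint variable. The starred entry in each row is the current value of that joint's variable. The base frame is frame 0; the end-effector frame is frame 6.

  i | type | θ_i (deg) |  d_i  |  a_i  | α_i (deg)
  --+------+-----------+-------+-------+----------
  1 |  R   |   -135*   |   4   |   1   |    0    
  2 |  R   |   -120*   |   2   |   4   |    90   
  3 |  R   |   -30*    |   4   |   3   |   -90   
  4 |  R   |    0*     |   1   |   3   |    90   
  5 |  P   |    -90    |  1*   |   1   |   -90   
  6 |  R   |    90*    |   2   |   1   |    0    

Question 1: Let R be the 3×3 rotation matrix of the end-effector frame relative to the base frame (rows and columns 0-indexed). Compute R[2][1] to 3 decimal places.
0.866

End-effector y-axis (col 1 of R) = (-0.1294,0.4830,0.8660)
R[2][1] = 0.8660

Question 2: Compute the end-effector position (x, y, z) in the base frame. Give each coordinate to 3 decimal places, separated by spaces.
0.328 10.884 2.000

after link 1: o_1 = (-0.7071, -0.7071, 4.0000)
after link 2: o_2 = (-1.7424, 3.1566, 6.0000)
after link 3: o_3 = (1.4489, 6.7014, 4.5000)
after link 4: o_4 = (0.6470, 9.6939, 3.8660)
after link 5: o_5 = (1.7424, 9.4698, 3.0000)
after link 6: o_6 = (0.3282, 10.8840, 2.0000)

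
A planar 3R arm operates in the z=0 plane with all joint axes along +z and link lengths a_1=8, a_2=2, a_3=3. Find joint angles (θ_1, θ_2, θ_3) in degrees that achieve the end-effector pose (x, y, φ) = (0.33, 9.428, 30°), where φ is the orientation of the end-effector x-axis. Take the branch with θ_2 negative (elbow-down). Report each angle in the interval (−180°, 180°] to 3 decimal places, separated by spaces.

wrist centre = target − a_3·(cos φ, sin φ) = (-2.2681, 7.9280)
cos θ_2 = (67.9974−8²−2²)/(2·8·2) = -0.0001; θ_2 = -90.0047° (elbow-down)
β = atan2(7.9280,-2.2681) = 105.9650°; ψ = atan2(-2.0000,7.9998) = -14.0365°
θ_1 = β − ψ = 120.0015°
θ_3 = φ − θ_1 − θ_2 = 0.0032° (wrapped to (-180°,180°])

120.002 -90.005 0.003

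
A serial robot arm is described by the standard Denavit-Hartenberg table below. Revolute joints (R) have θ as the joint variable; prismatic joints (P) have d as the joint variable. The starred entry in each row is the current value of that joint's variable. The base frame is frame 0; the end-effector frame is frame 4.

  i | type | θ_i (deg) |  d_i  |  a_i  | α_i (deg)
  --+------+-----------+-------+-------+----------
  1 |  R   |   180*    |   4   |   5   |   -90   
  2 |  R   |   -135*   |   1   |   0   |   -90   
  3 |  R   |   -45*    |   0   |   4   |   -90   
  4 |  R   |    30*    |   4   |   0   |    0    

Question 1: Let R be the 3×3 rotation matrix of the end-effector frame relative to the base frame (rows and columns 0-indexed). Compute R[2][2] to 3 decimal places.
End-effector z-axis (col 2 of R) = (0.5000,0.7071,0.5000)
R[2][2] = 0.5000

0.500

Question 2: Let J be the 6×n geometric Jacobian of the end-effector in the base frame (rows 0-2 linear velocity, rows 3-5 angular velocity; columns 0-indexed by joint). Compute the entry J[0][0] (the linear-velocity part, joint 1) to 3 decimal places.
1.000

axis z_0 = ẑ; lever o_n−o_0 = (-1.0000,-1.0000,8.0000)
cross product → J_v[:, 0] = (1.0000,-1.0000,0.0000)
J_ω[:, 0] = z_0
entry J[0][0] = 1.0000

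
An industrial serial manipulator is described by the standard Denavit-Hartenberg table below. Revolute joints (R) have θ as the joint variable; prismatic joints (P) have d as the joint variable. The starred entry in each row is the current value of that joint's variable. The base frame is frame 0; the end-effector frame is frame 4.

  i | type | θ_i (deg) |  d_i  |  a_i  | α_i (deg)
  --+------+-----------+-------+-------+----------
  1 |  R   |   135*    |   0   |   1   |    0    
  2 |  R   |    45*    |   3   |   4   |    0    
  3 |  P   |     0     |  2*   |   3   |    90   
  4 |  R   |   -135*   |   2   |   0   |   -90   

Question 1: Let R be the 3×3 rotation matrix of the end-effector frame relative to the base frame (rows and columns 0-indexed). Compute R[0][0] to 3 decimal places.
End-effector x-axis (col 0 of R) = (0.7071,-0.0000,-0.7071)
R[0][0] = 0.7071

0.707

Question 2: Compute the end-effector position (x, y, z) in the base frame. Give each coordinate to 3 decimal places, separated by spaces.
after link 1: o_1 = (-0.7071, 0.7071, 0.0000)
after link 2: o_2 = (-4.7071, 0.7071, 3.0000)
after link 3: o_3 = (-7.7071, 0.7071, 5.0000)
after link 4: o_4 = (-7.7071, 2.7071, 5.0000)

-7.707 2.707 5.000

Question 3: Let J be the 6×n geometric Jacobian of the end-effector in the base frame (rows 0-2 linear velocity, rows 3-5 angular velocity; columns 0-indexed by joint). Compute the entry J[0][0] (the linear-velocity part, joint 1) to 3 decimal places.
axis z_0 = ẑ; lever o_n−o_0 = (-7.7071,2.7071,5.0000)
cross product → J_v[:, 0] = (-2.7071,-7.7071,0.0000)
J_ω[:, 0] = z_0
entry J[0][0] = -2.7071

-2.707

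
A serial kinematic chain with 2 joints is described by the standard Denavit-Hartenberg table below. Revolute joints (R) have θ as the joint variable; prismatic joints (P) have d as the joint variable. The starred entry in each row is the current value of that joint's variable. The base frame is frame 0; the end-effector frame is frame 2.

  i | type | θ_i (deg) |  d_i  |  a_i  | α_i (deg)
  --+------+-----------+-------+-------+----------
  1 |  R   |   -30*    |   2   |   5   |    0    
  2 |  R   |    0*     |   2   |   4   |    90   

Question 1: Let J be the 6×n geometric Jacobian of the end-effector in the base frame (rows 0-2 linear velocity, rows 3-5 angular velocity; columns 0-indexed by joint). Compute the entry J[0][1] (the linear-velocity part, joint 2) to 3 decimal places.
2.000

axis z_1 = (0.0000,0.0000,1.0000); lever o_n−o_1 = (3.4641,-2.0000,2.0000)
cross product → J_v[:, 1] = (2.0000,3.4641,-0.0000)
J_ω[:, 1] = z_1
entry J[0][1] = 2.0000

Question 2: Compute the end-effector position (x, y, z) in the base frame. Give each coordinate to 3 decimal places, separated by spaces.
7.794 -4.500 4.000

after link 1: o_1 = (4.3301, -2.5000, 2.0000)
after link 2: o_2 = (7.7942, -4.5000, 4.0000)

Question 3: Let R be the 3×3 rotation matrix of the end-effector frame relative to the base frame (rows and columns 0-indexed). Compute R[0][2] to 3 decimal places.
-0.500

End-effector z-axis (col 2 of R) = (-0.5000,-0.8660,0.0000)
R[0][2] = -0.5000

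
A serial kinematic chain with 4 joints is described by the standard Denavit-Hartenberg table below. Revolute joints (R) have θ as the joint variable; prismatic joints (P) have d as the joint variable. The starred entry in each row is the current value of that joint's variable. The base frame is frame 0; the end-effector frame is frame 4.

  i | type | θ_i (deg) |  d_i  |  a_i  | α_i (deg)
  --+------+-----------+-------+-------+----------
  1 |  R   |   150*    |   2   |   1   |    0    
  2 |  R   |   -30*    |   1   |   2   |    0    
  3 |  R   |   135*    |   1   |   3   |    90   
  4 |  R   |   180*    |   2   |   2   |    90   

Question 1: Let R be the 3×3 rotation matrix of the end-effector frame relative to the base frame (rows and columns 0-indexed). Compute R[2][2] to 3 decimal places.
End-effector z-axis (col 2 of R) = (-0.0000,-0.0000,1.0000)
R[2][2] = 1.0000

1.000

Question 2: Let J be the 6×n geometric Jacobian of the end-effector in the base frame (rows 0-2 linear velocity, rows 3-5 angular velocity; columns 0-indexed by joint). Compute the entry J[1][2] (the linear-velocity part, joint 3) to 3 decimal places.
axis z_2 = (0.0000,0.0000,1.0000); lever o_n−o_2 = (-2.1907,-0.4483,1.0000)
cross product → J_v[:, 2] = (0.4483,-2.1907,0.0000)
J_ω[:, 2] = z_2
entry J[1][2] = -2.1907

-2.191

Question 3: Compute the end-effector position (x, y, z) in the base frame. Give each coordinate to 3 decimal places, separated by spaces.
after link 1: o_1 = (-0.8660, 0.5000, 2.0000)
after link 2: o_2 = (-1.8660, 2.2321, 3.0000)
after link 3: o_3 = (-2.6425, -0.6657, 4.0000)
after link 4: o_4 = (-4.0567, 1.7838, 4.0000)

-4.057 1.784 4.000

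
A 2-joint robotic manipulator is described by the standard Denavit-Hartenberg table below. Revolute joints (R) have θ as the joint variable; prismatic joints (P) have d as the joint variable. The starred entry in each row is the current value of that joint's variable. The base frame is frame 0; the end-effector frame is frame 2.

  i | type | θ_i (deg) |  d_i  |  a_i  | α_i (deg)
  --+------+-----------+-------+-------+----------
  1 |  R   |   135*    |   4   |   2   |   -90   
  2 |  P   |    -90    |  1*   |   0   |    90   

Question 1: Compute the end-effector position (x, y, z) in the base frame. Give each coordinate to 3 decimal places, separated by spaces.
-2.121 0.707 4.000

after link 1: o_1 = (-1.4142, 1.4142, 4.0000)
after link 2: o_2 = (-2.1213, 0.7071, 4.0000)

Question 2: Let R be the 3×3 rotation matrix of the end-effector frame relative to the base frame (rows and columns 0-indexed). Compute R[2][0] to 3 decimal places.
End-effector x-axis (col 0 of R) = (0.0000,0.0000,1.0000)
R[2][0] = 1.0000

1.000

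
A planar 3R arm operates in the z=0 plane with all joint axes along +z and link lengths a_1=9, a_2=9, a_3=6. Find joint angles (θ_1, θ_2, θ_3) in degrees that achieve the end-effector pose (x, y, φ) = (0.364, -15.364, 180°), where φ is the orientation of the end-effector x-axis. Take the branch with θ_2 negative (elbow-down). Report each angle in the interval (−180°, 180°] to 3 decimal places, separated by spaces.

-45.000 -44.999 -90.000

wrist centre = target − a_3·(cos φ, sin φ) = (6.3640, -15.3640)
cos θ_2 = (276.5530−9²−9²)/(2·9·9) = 0.7071; θ_2 = -44.9992° (elbow-down)
β = atan2(-15.3640,6.3640) = -67.4999°; ψ = atan2(-6.3639,15.3641) = -22.4996°
θ_1 = β − ψ = -45.0004°
θ_3 = φ − θ_1 − θ_2 = -90.0005° (wrapped to (-180°,180°])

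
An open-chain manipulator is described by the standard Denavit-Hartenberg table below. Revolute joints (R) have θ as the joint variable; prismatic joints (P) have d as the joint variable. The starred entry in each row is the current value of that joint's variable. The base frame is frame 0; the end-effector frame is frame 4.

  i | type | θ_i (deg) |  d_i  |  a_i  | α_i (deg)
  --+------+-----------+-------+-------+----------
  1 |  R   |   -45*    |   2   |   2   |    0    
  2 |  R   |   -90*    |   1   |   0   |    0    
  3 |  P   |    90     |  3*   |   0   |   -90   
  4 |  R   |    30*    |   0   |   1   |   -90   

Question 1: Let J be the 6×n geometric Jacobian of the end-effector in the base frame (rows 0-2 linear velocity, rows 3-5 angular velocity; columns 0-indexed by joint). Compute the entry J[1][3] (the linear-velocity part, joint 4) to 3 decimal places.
axis z_3 = (0.7071,0.7071,0.0000); lever o_n−o_3 = (0.6124,-0.6124,-0.5000)
cross product → J_v[:, 3] = (-0.3536,0.3536,-0.8660)
J_ω[:, 3] = z_3
entry J[1][3] = 0.3536

0.354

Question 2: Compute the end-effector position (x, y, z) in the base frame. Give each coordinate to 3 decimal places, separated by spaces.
2.027 -2.027 5.500

after link 1: o_1 = (1.4142, -1.4142, 2.0000)
after link 2: o_2 = (1.4142, -1.4142, 3.0000)
after link 3: o_3 = (1.4142, -1.4142, 6.0000)
after link 4: o_4 = (2.0266, -2.0266, 5.5000)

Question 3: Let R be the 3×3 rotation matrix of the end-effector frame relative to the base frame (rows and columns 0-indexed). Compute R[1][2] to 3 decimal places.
End-effector z-axis (col 2 of R) = (-0.3536,0.3536,-0.8660)
R[1][2] = 0.3536

0.354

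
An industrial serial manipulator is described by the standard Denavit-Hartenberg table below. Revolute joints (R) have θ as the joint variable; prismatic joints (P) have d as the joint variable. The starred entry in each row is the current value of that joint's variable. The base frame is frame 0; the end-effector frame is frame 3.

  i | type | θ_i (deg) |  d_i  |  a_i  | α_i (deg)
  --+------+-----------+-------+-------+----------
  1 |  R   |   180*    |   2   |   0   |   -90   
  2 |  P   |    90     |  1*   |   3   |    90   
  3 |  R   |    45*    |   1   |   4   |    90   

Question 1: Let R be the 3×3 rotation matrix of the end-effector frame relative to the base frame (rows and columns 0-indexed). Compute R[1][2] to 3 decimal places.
End-effector z-axis (col 2 of R) = (-0.0000,0.7071,-0.7071)
R[1][2] = 0.7071

0.707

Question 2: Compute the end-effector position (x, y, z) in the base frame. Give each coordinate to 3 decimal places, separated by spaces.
after link 1: o_1 = (0.0000, 0.0000, 2.0000)
after link 2: o_2 = (-0.0000, -1.0000, -1.0000)
after link 3: o_3 = (-1.0000, -3.8284, -3.8284)

-1.000 -3.828 -3.828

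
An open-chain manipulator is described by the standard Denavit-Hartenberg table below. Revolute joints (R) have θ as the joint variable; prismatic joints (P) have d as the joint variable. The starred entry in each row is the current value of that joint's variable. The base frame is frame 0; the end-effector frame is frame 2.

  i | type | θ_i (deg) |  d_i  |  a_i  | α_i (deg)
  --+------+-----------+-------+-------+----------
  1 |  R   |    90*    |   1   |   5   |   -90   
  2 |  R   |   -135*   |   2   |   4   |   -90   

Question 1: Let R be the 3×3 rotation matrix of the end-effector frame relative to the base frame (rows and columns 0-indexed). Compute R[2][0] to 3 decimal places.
0.707

End-effector x-axis (col 0 of R) = (0.0000,-0.7071,0.7071)
R[2][0] = 0.7071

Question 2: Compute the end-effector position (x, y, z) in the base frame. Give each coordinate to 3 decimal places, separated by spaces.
-2.000 2.172 3.828

after link 1: o_1 = (0.0000, 5.0000, 1.0000)
after link 2: o_2 = (-2.0000, 2.1716, 3.8284)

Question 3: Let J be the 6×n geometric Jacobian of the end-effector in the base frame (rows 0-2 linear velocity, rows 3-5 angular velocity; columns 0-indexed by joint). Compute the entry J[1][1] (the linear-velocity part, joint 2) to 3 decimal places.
2.828

axis z_1 = (-1.0000,0.0000,0.0000); lever o_n−o_1 = (-2.0000,-2.8284,2.8284)
cross product → J_v[:, 1] = (0.0000,2.8284,2.8284)
J_ω[:, 1] = z_1
entry J[1][1] = 2.8284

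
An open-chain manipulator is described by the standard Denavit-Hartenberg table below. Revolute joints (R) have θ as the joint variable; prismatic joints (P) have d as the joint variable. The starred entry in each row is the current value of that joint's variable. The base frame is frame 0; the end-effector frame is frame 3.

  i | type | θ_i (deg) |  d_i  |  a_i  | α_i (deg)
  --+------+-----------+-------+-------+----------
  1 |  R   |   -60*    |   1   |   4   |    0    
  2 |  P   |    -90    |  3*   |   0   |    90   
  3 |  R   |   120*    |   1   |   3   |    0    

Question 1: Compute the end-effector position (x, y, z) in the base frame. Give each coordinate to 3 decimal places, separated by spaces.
after link 1: o_1 = (2.0000, -3.4641, 1.0000)
after link 2: o_2 = (2.0000, -3.4641, 4.0000)
after link 3: o_3 = (2.7990, -1.8481, 6.5981)

2.799 -1.848 6.598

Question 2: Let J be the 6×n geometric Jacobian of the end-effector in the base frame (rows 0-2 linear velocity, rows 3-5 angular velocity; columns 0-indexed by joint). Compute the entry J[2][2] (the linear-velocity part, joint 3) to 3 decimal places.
-1.500

axis z_2 = (-0.5000,0.8660,0.0000); lever o_n−o_2 = (0.7990,1.6160,2.5981)
cross product → J_v[:, 2] = (2.2500,1.2990,-1.5000)
J_ω[:, 2] = z_2
entry J[2][2] = -1.5000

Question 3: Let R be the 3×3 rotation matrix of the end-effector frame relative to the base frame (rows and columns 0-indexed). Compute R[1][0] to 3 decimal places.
End-effector x-axis (col 0 of R) = (0.4330,0.2500,0.8660)
R[1][0] = 0.2500

0.250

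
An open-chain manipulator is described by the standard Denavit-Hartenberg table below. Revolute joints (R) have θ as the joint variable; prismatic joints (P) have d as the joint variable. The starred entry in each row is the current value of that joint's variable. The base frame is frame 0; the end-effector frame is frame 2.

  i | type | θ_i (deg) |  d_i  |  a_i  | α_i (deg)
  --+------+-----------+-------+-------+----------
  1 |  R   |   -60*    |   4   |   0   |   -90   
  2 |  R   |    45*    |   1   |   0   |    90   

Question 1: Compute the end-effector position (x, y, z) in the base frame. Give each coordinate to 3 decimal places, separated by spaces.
0.866 0.500 4.000

after link 1: o_1 = (0.0000, 0.0000, 4.0000)
after link 2: o_2 = (0.8660, 0.5000, 4.0000)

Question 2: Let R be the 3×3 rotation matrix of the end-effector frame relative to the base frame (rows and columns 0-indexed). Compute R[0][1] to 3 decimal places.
0.866

End-effector y-axis (col 1 of R) = (0.8660,0.5000,0.0000)
R[0][1] = 0.8660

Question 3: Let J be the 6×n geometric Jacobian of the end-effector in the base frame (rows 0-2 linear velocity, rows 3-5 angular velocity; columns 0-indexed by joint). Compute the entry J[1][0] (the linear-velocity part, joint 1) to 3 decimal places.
0.866

axis z_0 = ẑ; lever o_n−o_0 = (0.8660,0.5000,4.0000)
cross product → J_v[:, 0] = (-0.5000,0.8660,0.0000)
J_ω[:, 0] = z_0
entry J[1][0] = 0.8660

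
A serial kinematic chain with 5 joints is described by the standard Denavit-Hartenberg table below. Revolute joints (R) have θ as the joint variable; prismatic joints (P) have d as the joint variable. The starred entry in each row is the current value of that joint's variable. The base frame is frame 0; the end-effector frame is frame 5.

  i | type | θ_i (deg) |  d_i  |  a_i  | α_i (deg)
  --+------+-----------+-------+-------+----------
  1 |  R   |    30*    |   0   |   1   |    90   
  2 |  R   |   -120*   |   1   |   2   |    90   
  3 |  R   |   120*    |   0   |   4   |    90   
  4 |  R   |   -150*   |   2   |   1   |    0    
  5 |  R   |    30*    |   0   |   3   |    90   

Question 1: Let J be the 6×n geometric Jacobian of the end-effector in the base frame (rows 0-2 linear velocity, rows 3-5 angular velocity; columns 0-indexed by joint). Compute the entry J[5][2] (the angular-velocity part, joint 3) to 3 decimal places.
axis z_2 = (-0.7500,-0.4330,0.5000); lever o_n−o_2 = (3.1349,-0.9788,-2.3415)
cross product → J_v[:, 2] = (1.5033,-0.1887,2.0915)
J_ω[:, 2] = z_2
entry J[5][2] = 0.5000

0.500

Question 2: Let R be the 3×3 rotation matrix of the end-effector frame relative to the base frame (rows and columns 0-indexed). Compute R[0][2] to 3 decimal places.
-0.938

End-effector z-axis (col 2 of R) = (-0.9375,0.3248,-0.1250)
R[0][2] = -0.9375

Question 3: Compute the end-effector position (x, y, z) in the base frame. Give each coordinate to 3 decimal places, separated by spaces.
after link 1: o_1 = (0.8660, 0.5000, 0.0000)
after link 2: o_2 = (0.5000, -0.8660, -1.7321)
after link 3: o_3 = (3.0981, -3.3660, -0.0000)
after link 4: o_4 = (2.6606, -3.9073, -2.1250)
after link 5: o_5 = (3.6349, -1.8448, -4.0736)

3.635 -1.845 -4.074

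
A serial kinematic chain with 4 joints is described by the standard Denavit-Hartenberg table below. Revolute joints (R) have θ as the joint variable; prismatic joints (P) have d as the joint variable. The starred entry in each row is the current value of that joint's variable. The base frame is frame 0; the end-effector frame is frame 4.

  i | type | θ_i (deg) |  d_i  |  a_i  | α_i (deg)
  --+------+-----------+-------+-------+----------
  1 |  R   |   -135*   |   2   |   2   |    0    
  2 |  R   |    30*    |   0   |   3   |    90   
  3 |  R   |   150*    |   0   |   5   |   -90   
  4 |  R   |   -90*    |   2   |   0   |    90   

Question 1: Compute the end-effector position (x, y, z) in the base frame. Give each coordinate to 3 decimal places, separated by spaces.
after link 1: o_1 = (-1.4142, -1.4142, 2.0000)
after link 2: o_2 = (-2.1907, -4.3120, 2.0000)
after link 3: o_3 = (-1.0700, -0.1294, 4.5000)
after link 4: o_4 = (-0.8111, 0.8365, 2.7679)

-0.811 0.837 2.768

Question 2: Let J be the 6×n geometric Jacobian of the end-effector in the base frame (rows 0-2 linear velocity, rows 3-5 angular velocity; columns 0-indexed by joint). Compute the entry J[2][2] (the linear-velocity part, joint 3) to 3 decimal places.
axis z_2 = (-0.9659,0.2588,0.0000); lever o_n−o_2 = (1.3795,5.1485,0.7679)
cross product → J_v[:, 2] = (0.1988,0.7418,-5.3301)
J_ω[:, 2] = z_2
entry J[2][2] = -5.3301

-5.330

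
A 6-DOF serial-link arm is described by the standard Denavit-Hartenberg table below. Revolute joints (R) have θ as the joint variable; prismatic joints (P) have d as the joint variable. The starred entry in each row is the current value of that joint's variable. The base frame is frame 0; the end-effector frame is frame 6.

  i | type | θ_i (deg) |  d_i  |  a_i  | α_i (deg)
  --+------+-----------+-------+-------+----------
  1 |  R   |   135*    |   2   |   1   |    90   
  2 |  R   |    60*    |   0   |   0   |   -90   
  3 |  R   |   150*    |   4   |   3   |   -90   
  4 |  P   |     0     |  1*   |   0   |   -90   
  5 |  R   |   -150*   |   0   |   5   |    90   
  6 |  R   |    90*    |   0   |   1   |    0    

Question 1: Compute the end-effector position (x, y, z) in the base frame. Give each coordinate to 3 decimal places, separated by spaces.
after link 1: o_1 = (-0.7071, 0.7071, 2.0000)
after link 2: o_2 = (-0.7071, 0.7071, 2.0000)
after link 3: o_3 = (1.6003, -3.7216, 1.7500)
after link 4: o_4 = (2.3894, -3.2860, 1.3170)
after link 5: o_5 = (4.5674, 0.6597, 3.4821)
after link 6: o_6 = (3.9550, 1.2721, 2.9821)

3.955 1.272 2.982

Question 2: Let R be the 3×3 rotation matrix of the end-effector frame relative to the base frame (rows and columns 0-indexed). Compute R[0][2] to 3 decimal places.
End-effector z-axis (col 2 of R) = (-0.6597,-0.0474,0.7500)
R[0][2] = -0.6597

-0.660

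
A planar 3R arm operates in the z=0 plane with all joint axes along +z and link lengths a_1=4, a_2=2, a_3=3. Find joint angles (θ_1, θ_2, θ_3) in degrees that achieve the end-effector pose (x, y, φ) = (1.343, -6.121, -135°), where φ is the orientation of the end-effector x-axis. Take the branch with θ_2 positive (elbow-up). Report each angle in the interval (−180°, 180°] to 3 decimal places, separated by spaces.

-68.210 60.004 -126.794

wrist centre = target − a_3·(cos φ, sin φ) = (3.4643, -3.9997)
cos θ_2 = (27.9990−4²−2²)/(2·4·2) = 0.4999; θ_2 = 60.0043° (elbow-up)
β = atan2(-3.9997,3.4643) = -49.1025°; ψ = atan2(1.7321,4.9999) = 19.1078°
θ_1 = β − ψ = -68.2104°
θ_3 = φ − θ_1 − θ_2 = -126.7939° (wrapped to (-180°,180°])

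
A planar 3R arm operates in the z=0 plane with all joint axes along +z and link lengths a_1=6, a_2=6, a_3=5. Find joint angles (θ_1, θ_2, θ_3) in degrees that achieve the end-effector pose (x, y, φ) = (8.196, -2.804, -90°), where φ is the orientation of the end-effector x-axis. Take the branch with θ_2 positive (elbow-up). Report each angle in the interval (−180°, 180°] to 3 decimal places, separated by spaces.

-30.002 90.003 -150.001

wrist centre = target − a_3·(cos φ, sin φ) = (8.1960, 2.1960)
cos θ_2 = (71.9968−6²−6²)/(2·6·6) = -0.0000; θ_2 = 90.0025° (elbow-up)
β = atan2(2.1960,8.1960) = 14.9993°; ψ = atan2(6.0000,5.9997) = 45.0013°
θ_1 = β − ψ = -30.0020°
θ_3 = φ − θ_1 − θ_2 = -150.0005° (wrapped to (-180°,180°])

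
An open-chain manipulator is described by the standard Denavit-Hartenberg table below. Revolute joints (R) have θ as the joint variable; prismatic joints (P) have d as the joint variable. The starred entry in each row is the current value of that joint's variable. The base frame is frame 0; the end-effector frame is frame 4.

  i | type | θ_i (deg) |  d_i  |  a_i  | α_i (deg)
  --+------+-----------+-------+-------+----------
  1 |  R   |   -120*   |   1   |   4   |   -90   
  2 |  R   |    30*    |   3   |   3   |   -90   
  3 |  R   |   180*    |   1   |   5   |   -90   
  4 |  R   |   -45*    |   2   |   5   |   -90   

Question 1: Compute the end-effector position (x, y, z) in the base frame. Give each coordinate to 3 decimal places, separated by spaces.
5.861 0.151 -0.160

after link 1: o_1 = (-2.0000, -3.4641, 1.0000)
after link 2: o_2 = (-0.7010, -7.2141, -0.5000)
after link 3: o_3 = (1.7141, -3.0311, 1.1340)
after link 4: o_4 = (5.8610, 0.1515, -0.1601)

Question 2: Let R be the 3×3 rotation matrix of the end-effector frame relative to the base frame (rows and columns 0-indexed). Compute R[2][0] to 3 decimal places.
End-effector x-axis (col 0 of R) = (0.4830,0.8365,-0.2588)
R[2][0] = -0.2588

-0.259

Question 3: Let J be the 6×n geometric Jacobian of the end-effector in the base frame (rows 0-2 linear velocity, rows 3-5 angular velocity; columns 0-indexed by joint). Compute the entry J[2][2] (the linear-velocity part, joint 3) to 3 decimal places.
-1.000

axis z_2 = (0.2500,0.4330,-0.8660); lever o_n−o_2 = (6.5619,7.3656,0.3399)
cross product → J_v[:, 2] = (6.5260,-5.7678,-1.0000)
J_ω[:, 2] = z_2
entry J[2][2] = -1.0000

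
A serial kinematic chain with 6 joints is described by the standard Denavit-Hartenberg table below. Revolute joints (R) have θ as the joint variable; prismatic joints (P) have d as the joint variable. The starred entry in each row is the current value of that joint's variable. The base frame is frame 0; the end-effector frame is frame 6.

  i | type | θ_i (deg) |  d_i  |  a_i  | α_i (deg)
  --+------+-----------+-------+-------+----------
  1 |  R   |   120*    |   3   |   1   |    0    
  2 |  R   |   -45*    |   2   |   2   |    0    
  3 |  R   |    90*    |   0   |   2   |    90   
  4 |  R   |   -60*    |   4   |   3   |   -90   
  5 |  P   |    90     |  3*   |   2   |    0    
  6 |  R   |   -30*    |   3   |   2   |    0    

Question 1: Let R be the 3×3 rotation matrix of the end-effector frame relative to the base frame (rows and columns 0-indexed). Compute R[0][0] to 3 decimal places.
-0.466

End-effector x-axis (col 0 of R) = (-0.4656,-0.7718,-0.4330)
R[0][0] = -0.4656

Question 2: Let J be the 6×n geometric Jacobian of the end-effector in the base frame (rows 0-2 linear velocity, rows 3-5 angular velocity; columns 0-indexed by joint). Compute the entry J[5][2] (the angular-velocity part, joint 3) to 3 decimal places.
axis z_2 = (0.0000,0.0000,1.0000); lever o_n−o_2 = (-8.8135,2.6390,-0.4641)
cross product → J_v[:, 2] = (-2.6390,-8.8135,0.0000)
J_ω[:, 2] = z_2
entry J[5][2] = 1.0000

1.000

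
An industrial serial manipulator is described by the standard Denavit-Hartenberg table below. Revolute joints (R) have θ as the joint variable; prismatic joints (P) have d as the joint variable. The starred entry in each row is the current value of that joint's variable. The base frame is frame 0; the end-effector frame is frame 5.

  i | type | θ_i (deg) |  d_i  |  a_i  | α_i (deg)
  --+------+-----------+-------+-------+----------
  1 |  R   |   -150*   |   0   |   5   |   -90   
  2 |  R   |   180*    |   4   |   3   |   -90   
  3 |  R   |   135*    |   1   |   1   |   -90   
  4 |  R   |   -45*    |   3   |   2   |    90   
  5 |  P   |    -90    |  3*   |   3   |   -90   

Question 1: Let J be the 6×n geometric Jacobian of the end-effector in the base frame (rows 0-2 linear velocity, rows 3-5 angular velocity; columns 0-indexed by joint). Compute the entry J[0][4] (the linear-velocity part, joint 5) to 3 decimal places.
prismatic axis z_4 = (0.6830,-0.1830,0.7071)
J_v[:, 4] = z_4; J_ω[:, 4] = (0,0,0)
entry J[0][4] = 0.6830

0.683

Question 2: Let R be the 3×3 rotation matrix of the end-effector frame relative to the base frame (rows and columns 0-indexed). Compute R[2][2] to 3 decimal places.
0.707

End-effector z-axis (col 2 of R) = (-0.6830,0.1830,0.7071)
R[2][2] = 0.7071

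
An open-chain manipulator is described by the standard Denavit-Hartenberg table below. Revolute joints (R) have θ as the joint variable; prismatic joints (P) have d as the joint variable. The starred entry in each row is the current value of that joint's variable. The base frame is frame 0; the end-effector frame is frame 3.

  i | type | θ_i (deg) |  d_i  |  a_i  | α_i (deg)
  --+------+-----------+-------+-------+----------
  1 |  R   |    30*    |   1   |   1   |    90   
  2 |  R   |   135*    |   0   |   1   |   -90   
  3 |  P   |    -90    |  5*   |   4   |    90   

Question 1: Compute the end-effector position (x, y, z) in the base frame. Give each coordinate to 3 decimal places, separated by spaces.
-0.808 -5.085 -1.828

after link 1: o_1 = (0.8660, 0.5000, 1.0000)
after link 2: o_2 = (0.2537, 0.1464, 1.7071)
after link 3: o_3 = (-0.8082, -5.0854, -1.8284)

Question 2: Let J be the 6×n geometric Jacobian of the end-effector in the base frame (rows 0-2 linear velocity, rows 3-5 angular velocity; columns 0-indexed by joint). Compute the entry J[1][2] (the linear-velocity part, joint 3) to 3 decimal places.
prismatic axis z_2 = (-0.6124,-0.3536,-0.7071)
J_v[:, 2] = z_2; J_ω[:, 2] = (0,0,0)
entry J[1][2] = -0.3536

-0.354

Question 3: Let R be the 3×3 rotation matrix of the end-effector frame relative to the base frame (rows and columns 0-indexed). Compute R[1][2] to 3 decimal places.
End-effector z-axis (col 2 of R) = (0.6124,0.3536,-0.7071)
R[1][2] = 0.3536

0.354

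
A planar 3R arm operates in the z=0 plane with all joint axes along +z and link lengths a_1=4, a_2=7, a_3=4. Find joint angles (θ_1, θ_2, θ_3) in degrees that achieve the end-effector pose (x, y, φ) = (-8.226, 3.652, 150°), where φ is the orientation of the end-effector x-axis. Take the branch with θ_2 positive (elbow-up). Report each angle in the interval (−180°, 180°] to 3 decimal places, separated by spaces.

60.010 134.996 -45.006

wrist centre = target − a_3·(cos φ, sin φ) = (-4.7619, 1.6520)
cos θ_2 = (25.4048−4²−7²)/(2·4·7) = -0.7071; θ_2 = 134.9960° (elbow-up)
β = atan2(1.6520,-4.7619) = 160.8673°; ψ = atan2(4.9501,-0.9494) = 100.8572°
θ_1 = β − ψ = 60.0101°
θ_3 = φ − θ_1 − θ_2 = -45.0061° (wrapped to (-180°,180°])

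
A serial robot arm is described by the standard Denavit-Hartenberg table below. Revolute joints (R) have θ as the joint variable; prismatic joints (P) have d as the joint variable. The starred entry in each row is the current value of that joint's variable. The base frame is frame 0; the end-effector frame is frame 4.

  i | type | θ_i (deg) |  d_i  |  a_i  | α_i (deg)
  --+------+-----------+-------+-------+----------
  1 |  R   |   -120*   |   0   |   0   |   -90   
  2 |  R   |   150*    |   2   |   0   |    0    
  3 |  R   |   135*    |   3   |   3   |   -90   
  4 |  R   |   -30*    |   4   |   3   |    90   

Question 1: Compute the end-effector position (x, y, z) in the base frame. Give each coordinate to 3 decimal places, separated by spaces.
after link 1: o_1 = (0.0000, 0.0000, 0.0000)
after link 2: o_2 = (1.7321, -1.0000, 0.0000)
after link 3: o_3 = (3.9419, -3.1724, 2.8978)
after link 4: o_4 = (2.9729, -7.8508, 4.3721)

2.973 -7.851 4.372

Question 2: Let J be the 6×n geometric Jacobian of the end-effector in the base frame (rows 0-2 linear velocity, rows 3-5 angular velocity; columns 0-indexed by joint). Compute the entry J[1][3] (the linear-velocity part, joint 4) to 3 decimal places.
axis z_3 = (-0.4830,-0.8365,-0.2588); lever o_n−o_3 = (-0.9690,-4.6784,1.4743)
cross product → J_v[:, 3] = (-2.4441,0.9628,1.4489)
J_ω[:, 3] = z_3
entry J[1][3] = 0.9628

0.963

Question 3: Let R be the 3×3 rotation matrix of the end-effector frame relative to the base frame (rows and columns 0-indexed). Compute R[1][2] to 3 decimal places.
-0.321

End-effector z-axis (col 2 of R) = (0.8147,-0.3209,-0.4830)
R[1][2] = -0.3209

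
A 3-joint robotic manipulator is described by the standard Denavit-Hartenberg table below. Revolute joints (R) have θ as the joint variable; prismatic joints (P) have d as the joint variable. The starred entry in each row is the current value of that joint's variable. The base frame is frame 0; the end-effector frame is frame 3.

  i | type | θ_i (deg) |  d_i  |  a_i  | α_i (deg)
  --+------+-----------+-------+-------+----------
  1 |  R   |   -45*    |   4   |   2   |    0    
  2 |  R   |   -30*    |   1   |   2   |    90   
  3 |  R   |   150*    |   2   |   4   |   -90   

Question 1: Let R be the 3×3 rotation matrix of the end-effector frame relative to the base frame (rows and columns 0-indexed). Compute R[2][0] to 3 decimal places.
End-effector x-axis (col 0 of R) = (-0.2241,0.8365,0.5000)
R[2][0] = 0.5000

0.500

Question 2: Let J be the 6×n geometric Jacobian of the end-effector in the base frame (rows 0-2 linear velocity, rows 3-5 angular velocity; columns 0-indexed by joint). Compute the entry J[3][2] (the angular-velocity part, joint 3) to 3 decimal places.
axis z_2 = (-0.9659,-0.2588,0.0000); lever o_n−o_2 = (-2.8284,2.8284,2.0000)
cross product → J_v[:, 2] = (-0.5176,1.9319,-3.4641)
J_ω[:, 2] = z_2
entry J[3][2] = -0.9659

-0.966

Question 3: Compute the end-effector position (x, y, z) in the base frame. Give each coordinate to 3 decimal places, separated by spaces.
-0.897 -0.518 7.000

after link 1: o_1 = (1.4142, -1.4142, 4.0000)
after link 2: o_2 = (1.9319, -3.3461, 5.0000)
after link 3: o_3 = (-0.8966, -0.5176, 7.0000)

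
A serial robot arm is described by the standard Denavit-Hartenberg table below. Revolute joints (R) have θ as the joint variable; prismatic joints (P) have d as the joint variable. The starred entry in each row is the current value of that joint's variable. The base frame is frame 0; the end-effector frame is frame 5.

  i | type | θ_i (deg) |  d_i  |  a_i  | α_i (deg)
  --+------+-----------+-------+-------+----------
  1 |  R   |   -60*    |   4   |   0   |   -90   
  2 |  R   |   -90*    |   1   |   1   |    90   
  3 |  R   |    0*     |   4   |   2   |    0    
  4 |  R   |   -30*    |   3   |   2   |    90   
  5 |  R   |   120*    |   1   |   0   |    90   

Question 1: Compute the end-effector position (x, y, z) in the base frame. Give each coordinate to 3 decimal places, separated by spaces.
after link 1: o_1 = (0.0000, 0.0000, 4.0000)
after link 2: o_2 = (0.8660, 0.5000, 5.0000)
after link 3: o_3 = (-1.1340, 3.9641, 7.0000)
after link 4: o_4 = (-3.5000, 6.0622, 8.7321)
after link 5: o_5 = (-4.2500, 5.6292, 8.2321)

-4.250 5.629 8.232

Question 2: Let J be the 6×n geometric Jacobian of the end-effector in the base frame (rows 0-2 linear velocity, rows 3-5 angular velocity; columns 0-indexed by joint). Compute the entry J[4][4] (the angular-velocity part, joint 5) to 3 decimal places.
axis z_4 = (-0.7500,-0.4330,-0.5000); lever o_n−o_4 = (-0.7500,-0.4330,-0.5000)
cross product → J_v[:, 4] = (-0.0000,0.0000,0.0000)
J_ω[:, 4] = z_4
entry J[4][4] = -0.4330

-0.433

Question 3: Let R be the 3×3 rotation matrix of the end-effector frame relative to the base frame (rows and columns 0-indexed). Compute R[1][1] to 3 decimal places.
End-effector y-axis (col 1 of R) = (-0.7500,-0.4330,-0.5000)
R[1][1] = -0.4330

-0.433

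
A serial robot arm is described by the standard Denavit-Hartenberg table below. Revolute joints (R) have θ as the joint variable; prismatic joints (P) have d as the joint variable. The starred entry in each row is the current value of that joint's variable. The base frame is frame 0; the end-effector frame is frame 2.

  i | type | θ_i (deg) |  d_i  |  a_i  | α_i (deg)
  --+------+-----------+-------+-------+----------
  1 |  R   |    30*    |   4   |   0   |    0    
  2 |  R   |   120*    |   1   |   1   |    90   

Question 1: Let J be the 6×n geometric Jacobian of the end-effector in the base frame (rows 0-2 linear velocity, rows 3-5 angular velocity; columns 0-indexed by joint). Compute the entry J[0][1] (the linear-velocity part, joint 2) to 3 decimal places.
axis z_1 = (0.0000,0.0000,1.0000); lever o_n−o_1 = (-0.8660,0.5000,1.0000)
cross product → J_v[:, 1] = (-0.5000,-0.8660,0.0000)
J_ω[:, 1] = z_1
entry J[0][1] = -0.5000

-0.500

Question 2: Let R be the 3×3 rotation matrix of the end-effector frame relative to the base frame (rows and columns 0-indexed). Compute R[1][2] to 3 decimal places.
End-effector z-axis (col 2 of R) = (0.5000,0.8660,0.0000)
R[1][2] = 0.8660

0.866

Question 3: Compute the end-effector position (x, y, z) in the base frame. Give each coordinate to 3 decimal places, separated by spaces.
after link 1: o_1 = (0.0000, 0.0000, 4.0000)
after link 2: o_2 = (-0.8660, 0.5000, 5.0000)

-0.866 0.500 5.000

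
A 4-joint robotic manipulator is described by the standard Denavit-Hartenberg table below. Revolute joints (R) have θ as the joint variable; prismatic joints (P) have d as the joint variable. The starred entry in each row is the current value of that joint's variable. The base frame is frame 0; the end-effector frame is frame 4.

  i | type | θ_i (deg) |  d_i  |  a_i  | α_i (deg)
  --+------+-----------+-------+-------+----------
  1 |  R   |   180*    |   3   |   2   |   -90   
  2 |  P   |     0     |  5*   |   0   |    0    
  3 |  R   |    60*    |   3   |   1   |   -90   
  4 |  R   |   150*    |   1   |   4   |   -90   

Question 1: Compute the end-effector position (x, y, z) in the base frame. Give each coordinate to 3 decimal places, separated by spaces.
after link 1: o_1 = (-2.0000, 0.0000, 3.0000)
after link 2: o_2 = (-2.0000, -5.0000, 3.0000)
after link 3: o_3 = (-2.5000, -8.0000, 2.1340)
after link 4: o_4 = (0.0981, -6.0000, 4.6340)

0.098 -6.000 4.634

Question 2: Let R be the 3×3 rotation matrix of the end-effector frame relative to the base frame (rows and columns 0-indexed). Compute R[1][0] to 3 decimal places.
0.500

End-effector x-axis (col 0 of R) = (0.4330,0.5000,0.7500)
R[1][0] = 0.5000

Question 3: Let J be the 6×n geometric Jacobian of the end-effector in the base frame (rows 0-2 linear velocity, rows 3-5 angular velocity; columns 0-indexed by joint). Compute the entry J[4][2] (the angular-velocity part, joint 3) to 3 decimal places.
axis z_2 = (-0.0000,-1.0000,0.0000); lever o_n−o_2 = (2.0981,-1.0000,1.6340)
cross product → J_v[:, 2] = (-1.6340,0.0000,2.0981)
J_ω[:, 2] = z_2
entry J[4][2] = -1.0000

-1.000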